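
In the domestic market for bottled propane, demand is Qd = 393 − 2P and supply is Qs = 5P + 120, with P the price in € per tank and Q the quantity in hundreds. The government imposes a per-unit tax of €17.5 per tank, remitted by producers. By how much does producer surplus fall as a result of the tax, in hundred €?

Producer surplus falls by €1512.5 hundred.

Without the tax, 393 − 2P = 5P + 120 gives 7P = 273, so P* = €39 and Q* = 315.
With the tax collected from producers, supply shifts: Qs = 5(P − 17.5) + 120.
Solving gives Q = 290 with consumers paying €51.5 and producers receiving €34 (the €17.5 wedge).
ΔPS is the trapezoid between Q = 290 and Q = 315 of height €5: ½ · (315 + 290) · 5 = €1512.5.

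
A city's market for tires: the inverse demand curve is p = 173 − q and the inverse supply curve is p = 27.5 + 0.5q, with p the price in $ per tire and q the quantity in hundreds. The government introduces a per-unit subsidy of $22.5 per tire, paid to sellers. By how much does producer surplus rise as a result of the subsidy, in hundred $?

Producer surplus rises by $783.75 hundred.

Rewrite in direct form: qd = 173 − p and qs = 2p − 55.
Before the subsidy: set 173 − p = 2p − 55 → p* = $76, q* = 97.
With a per-unit subsidy paid to sellers, each receives p + 22.5 per unit sold, so supply becomes qs = 2(p + 22.5) − 55.
Solving gives q = 112 with consumers paying $61 and sellers receiving $83.5 (the $22.5 wedge).
ΔPS is the trapezoid between Q = 112 and Q = 97 of height $7.5: ½ · (97 + 112) · 7.5 = $783.75.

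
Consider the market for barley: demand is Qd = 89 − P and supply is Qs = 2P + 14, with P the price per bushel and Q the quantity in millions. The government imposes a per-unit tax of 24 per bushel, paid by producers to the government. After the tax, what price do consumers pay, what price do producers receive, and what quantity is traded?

Consumers pay 41; producers receive 17; quantity = 48.

Before the tax: set 89 − P = 2P + 14 → P* = 25, Q* = 64.
With the tax collected from producers, supply shifts: Qs = 2(P − 24) + 14.
Solving gives Q = 48 with consumers paying 41 and producers receiving 17 (the 24 wedge).
The less price-elastic side of the market bears the larger share of a per-unit tax.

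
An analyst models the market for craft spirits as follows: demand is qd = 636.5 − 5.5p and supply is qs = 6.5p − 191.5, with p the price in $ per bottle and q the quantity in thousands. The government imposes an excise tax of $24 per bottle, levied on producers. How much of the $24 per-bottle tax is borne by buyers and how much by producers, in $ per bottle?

Buyers bear $13 per bottle; producers bear $11 per bottle.

Without the tax, 636.5 − 5.5p = 6.5p − 191.5 gives 12p = 828, so p* = $69 and q* = 257.
With the tax collected from producers, supply shifts: qs = 6.5(p − 24) − 191.5.
New equilibrium: buyers pay $82, producers receive $58, q = 185.5. (Wedge: pb − ps = 24.)
Burden on buyers: $13; on producers: $11. (They sum to $24.)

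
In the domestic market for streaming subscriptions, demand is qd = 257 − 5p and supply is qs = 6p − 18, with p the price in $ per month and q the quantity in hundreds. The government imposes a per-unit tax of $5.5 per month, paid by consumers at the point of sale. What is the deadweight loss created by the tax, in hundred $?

Deadweight loss = $41.25 hundred.

Before the tax: set 257 − 5p = 6p − 18 → p* = $25, q* = 132.
With the tax collected from consumers, demand (in seller-price terms) shifts: qd = 257 − 5(p + 5.5).
Solving gives q = 117 with consumers paying $28 and sellers receiving $22.5 (the $5.5 wedge).
Quantity falls by |ΔQ| = |132 − 117| = 15.
DWL = ½ · t · |ΔQ| = ½ · 5.5 · 15 = $41.25.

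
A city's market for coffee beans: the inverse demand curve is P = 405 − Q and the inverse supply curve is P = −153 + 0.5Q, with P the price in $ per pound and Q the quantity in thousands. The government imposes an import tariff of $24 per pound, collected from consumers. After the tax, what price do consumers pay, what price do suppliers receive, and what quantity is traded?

Rewrite in direct form: Qd = 405 − P and Qs = 2P + 306.
Before the tax: set 405 − P = 2P + 306 → P* = $33, Q* = 372.
With the tax collected from consumers, demand (in seller-price terms) shifts: Qd = 405 − (P + 24).
Solving gives Q = 356 with consumers paying $49 and suppliers receiving $25 (the $24 wedge).
The less price-elastic side of the market bears the larger share of a per-unit tax.

Consumers pay $49; suppliers receive $25; quantity = 356.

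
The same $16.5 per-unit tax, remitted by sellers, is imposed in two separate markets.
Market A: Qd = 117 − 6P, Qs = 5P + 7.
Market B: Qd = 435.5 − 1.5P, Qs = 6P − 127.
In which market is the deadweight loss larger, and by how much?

Market A: pre-tax P* = $10, Q* = 57; post-tax Q = 12; deadweight loss = $371.25.
Market B: pre-tax P* = $75, Q* = 323; post-tax Q = 303.2; deadweight loss = $163.35.
Difference: $371.25 vs $163.35 → market A is larger by $207.9.

Market A, by $207.9.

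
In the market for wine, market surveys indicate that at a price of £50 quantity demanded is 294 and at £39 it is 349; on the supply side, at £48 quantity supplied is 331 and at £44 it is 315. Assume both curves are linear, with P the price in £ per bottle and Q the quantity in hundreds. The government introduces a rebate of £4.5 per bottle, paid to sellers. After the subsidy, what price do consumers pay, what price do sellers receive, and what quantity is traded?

Demand slope: (349 − 294)/(39 − 50) = -5, so Qd = 544 − 5P.
Supply slope: (315 − 331)/(44 − 48) = 4, so Qs = 4P + 139.
Before the subsidy: set 544 − 5P = 4P + 139 → P* = £45, Q* = 319.
With a per-unit subsidy paid to sellers, each receives P + 4.5 per unit sold, so supply becomes Qs = 4(P + 4.5) + 139.
New equilibrium: consumers pay £43, sellers receive £47.5, Q = 329. (Wedge: Pb − Ps = −4.5.)

Consumers pay £43; sellers receive £47.5; quantity = 329.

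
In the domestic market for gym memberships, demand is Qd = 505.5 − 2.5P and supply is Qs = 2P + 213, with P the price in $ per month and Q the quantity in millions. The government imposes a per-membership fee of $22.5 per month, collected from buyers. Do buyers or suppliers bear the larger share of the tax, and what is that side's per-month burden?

Suppliers bear the larger share: $12.5 per month.

Before the tax: set 505.5 − 2.5P = 2P + 213 → P* = $65, Q* = 343.
With the tax collected from buyers, demand (in seller-price terms) shifts: Qd = 505.5 − 2.5(P + 22.5).
New equilibrium: buyers pay $75, suppliers receive $52.5, Q = 318. (Wedge: Pb − Ps = 22.5.)
Per-month burden: buyers $10, suppliers $12.5.
Suppliers take the larger share because supply is less price-elastic here (demand slope 2.5 vs supply slope 2).
The less price-elastic side of the market bears the larger share of a per-unit tax.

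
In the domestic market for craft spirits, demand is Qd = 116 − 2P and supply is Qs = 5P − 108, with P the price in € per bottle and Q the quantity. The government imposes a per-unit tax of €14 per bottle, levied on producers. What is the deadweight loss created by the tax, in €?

Deadweight loss = €140.

Without the tax, 116 − 2P = 5P − 108 gives 7P = 224, so P* = €32 and Q* = 52.
With the tax collected from producers, supply shifts: Qs = 5(P − 14) − 108.
Solving gives Q = 32 with consumers paying €42 and producers receiving €28 (the €14 wedge).
Quantity falls by |ΔQ| = |52 − 32| = 20.
DWL = ½ · t · |ΔQ| = ½ · 14 · 20 = €140.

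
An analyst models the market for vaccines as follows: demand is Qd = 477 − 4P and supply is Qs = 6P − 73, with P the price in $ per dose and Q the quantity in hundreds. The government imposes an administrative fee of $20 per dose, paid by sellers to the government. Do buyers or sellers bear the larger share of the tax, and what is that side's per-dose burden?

Buyers bear the larger share: $12 per dose.

Before the tax: set 477 − 4P = 6P − 73 → P* = $55, Q* = 257.
With the tax collected from sellers, supply shifts: Qs = 6(P − 20) − 73.
New equilibrium: buyers pay $67, sellers receive $47, Q = 209. (Wedge: Pb − Ps = 20.)
Per-dose burden: buyers $12, sellers $8.
Buyers take the larger share because demand is less price-elastic here (demand slope 4 vs supply slope 6).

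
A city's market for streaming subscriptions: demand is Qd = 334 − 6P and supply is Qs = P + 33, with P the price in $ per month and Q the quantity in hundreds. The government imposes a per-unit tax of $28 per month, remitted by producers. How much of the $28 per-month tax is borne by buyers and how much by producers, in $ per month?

Before the tax: set 334 − 6P = P + 33 → P* = $43, Q* = 76.
With the tax collected from producers, supply shifts: Qs = (P − 28) + 33.
Solving gives Q = 52 with buyers paying $47 and producers receiving $19 (the $28 wedge).
Burden on buyers: $4; on producers: $24. (They sum to $28.)
The less price-elastic side of the market bears the larger share of a per-unit tax.

Buyers bear $4 per month; producers bear $24 per month.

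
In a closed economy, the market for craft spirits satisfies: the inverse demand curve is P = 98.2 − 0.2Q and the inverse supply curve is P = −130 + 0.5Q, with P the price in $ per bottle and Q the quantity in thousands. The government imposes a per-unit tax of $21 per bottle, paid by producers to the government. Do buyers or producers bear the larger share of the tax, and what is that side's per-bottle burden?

Producers bear the larger share: $15 per bottle.

Rewrite in direct form: Qd = 491 − 5P and Qs = 2P + 260.
Before the tax: set 491 − 5P = 2P + 260 → P* = $33, Q* = 326.
With the tax collected from producers, supply shifts: Qs = 2(P − 21) + 260.
Solving gives Q = 296 with buyers paying $39 and producers receiving $18 (the $21 wedge).
Per-bottle burden: buyers $6, producers $15.
Producers take the larger share because supply is less price-elastic here (demand slope 5 vs supply slope 2).
The less price-elastic side of the market bears the larger share of a per-unit tax.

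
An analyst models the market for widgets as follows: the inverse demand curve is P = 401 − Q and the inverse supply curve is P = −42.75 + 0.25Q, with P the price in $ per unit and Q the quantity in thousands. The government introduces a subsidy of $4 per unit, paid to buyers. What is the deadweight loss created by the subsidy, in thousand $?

Inverting to Q(P) form: Qd = 401 − P; Qs = 4P + 171.
Before the subsidy: set 401 − P = 4P + 171 → P* = $46, Q* = 355.
With a per-unit subsidy paid to buyers, each effectively pays P − 4, so demand becomes Qd = 401 − (P − 4).
Solving gives Q = 358.2 with buyers paying $42.8 and suppliers receiving $46.8 (the $4 wedge).
Quantity rises by |ΔQ| = |355 − 358.2| = 3.2.
DWL = ½ · t · |ΔQ| = ½ · 4 · 3.2 = $6.4.

Deadweight loss = $6.4 thousand.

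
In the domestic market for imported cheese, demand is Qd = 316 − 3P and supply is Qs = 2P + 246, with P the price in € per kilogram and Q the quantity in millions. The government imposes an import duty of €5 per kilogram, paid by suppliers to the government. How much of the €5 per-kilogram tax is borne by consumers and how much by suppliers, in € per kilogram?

Consumers bear €2 per kilogram; suppliers bear €3 per kilogram.

Without the tax, 316 − 3P = 2P + 246 gives 5P = 70, so P* = €14 and Q* = 274.
With the tax collected from suppliers, supply shifts: Qs = 2(P − 5) + 246.
Solving gives Q = 268 with consumers paying €16 and suppliers receiving €11 (the €5 wedge).
Burden on consumers: €2; on suppliers: €3. (They sum to €5.)
The less price-elastic side of the market bears the larger share of a per-unit tax.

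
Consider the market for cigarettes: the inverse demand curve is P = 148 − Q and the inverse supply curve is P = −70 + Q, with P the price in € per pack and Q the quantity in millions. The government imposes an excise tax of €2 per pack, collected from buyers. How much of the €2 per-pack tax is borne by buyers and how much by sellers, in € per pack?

Rewrite in direct form: Qd = 148 − P and Qs = P + 70.
Without the tax, 148 − P = P + 70 gives 2P = 78, so P* = €39 and Q* = 109.
With the tax collected from buyers, demand (in seller-price terms) shifts: Qd = 148 − (P + 2).
Solving gives Q = 108 with buyers paying €40 and sellers receiving €38 (the €2 wedge).
Burden on buyers: €1; on sellers: €1. (They sum to €2.)

Buyers bear €1 per pack; sellers bear €1 per pack.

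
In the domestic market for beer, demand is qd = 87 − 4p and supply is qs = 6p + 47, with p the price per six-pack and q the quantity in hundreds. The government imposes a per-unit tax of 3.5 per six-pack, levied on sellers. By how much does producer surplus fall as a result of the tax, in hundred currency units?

Without the tax, 87 − 4p = 6p + 47 gives 10p = 40, so p* = 4 and q* = 71.
With the tax collected from sellers, supply shifts: qs = 6(p − 3.5) + 47.
Solving gives q = 62.6 with buyers paying 6.1 and sellers receiving 2.6 (the 3.5 wedge).
ΔPS is the trapezoid between Q = 62.6 and Q = 71 of height 1.4: ½ · (71 + 62.6) · 1.4 = 93.52.

Producer surplus falls by 93.52 hundred.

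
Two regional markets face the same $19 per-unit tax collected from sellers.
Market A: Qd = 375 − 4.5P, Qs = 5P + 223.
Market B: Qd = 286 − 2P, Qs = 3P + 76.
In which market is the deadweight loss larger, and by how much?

Market A, by $210.9.

Market A: pre-tax P* = $16, Q* = 303; post-tax Q = 258; deadweight loss = $427.5.
Market B: pre-tax P* = $42, Q* = 202; post-tax Q = 179.2; deadweight loss = $216.6.
Difference: $427.5 vs $216.6 → market A is larger by $210.9.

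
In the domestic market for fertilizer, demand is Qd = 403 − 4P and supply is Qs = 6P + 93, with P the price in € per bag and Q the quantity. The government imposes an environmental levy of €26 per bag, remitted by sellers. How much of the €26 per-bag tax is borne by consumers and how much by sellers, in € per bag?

Consumers bear €15.6 per bag; sellers bear €10.4 per bag.

Before the tax: set 403 − 4P = 6P + 93 → P* = €31, Q* = 279.
With the tax collected from sellers, supply shifts: Qs = 6(P − 26) + 93.
New equilibrium: consumers pay €46.6, sellers receive €20.6, Q = 216.6. (Wedge: Pb − Ps = 26.)
Burden on consumers: €15.6; on sellers: €10.4. (They sum to €26.)
The less price-elastic side of the market bears the larger share of a per-unit tax.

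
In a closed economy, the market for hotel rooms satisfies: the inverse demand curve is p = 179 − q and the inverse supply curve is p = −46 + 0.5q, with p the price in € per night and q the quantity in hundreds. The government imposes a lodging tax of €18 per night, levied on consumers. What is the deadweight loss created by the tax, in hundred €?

Deadweight loss = €108 hundred.

Inverting to q(p) form: qd = 179 − p; qs = 2p + 92.
Without the tax, 179 − p = 2p + 92 gives 3p = 87, so p* = €29 and q* = 150.
With the tax collected from consumers, demand (in seller-price terms) shifts: qd = 179 − (p + 18).
Solving gives q = 138 with consumers paying €41 and producers receiving €23 (the €18 wedge).
Quantity falls by |ΔQ| = |150 − 138| = 12.
DWL = ½ · t · |ΔQ| = ½ · 18 · 12 = €108.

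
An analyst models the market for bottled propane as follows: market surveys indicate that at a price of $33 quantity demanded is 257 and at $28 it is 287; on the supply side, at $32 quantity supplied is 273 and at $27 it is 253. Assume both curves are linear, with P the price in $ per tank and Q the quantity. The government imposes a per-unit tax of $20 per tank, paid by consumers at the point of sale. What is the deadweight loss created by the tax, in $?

Deadweight loss = $480.

Demand slope: (287 − 257)/(28 − 33) = -6, so Qd = 455 − 6P.
Supply slope: (253 − 273)/(27 − 32) = 4, so Qs = 4P + 145.
Before the tax: set 455 − 6P = 4P + 145 → P* = $31, Q* = 269.
With the tax collected from consumers, demand (in seller-price terms) shifts: Qd = 455 − 6(P + 20).
New equilibrium: consumers pay $39, suppliers receive $19, Q = 221. (Wedge: Pb − Ps = 20.)
Quantity falls by |ΔQ| = |269 − 221| = 48.
DWL = ½ · t · |ΔQ| = ½ · 20 · 48 = $480.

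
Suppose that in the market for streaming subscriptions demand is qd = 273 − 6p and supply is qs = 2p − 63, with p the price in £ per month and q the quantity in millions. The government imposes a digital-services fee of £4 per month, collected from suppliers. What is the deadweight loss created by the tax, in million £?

Without the tax, 273 − 6p = 2p − 63 gives 8p = 336, so p* = £42 and q* = 21.
With the tax collected from suppliers, supply shifts: qs = 2(p − 4) − 63.
Solving gives q = 15 with buyers paying £43 and suppliers receiving £39 (the £4 wedge).
Quantity falls by |ΔQ| = |21 − 15| = 6.
DWL = ½ · t · |ΔQ| = ½ · 4 · 6 = £12.

Deadweight loss = £12 million.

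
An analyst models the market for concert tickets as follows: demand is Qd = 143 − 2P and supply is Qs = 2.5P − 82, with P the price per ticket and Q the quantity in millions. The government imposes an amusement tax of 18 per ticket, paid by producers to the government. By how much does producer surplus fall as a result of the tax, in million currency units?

Before the tax: set 143 − 2P = 2.5P − 82 → P* = 50, Q* = 43.
With the tax collected from producers, supply shifts: Qs = 2.5(P − 18) − 82.
Solving gives Q = 23 with consumers paying 60 and producers receiving 42 (the 18 wedge).
ΔPS is the trapezoid between Q = 23 and Q = 43 of height 8: ½ · (43 + 23) · 8 = 264.

Producer surplus falls by 264 million.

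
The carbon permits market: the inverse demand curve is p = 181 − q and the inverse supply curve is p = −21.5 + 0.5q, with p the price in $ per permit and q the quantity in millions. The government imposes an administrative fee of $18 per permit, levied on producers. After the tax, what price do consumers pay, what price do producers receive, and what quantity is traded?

Rewrite in direct form: qd = 181 − p and qs = 2p + 43.
Before the tax: set 181 − p = 2p + 43 → p* = $46, q* = 135.
With the tax collected from producers, supply shifts: qs = 2(p − 18) + 43.
New equilibrium: consumers pay $58, producers receive $40, q = 123. (Wedge: pb − ps = 18.)

Consumers pay $58; producers receive $40; quantity = 123.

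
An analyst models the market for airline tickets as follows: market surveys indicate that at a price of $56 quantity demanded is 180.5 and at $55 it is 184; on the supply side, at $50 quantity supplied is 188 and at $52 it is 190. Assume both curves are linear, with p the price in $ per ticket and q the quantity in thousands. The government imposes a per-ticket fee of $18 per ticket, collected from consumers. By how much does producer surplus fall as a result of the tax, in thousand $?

Demand slope: (184 − 180.5)/(55 − 56) = -3.5, so qd = 376.5 − 3.5p.
Supply slope: (190 − 188)/(52 − 50) = 1, so qs = p + 138.
Without the tax, 376.5 − 3.5p = p + 138 gives 4.5p = 238.5, so p* = $53 and q* = 191.
With the tax collected from consumers, demand (in seller-price terms) shifts: qd = 376.5 − 3.5(p + 18).
Solving gives q = 177 with consumers paying $57 and producers receiving $39 (the $18 wedge).
ΔPS is the trapezoid between Q = 177 and Q = 191 of height $14: ½ · (191 + 177) · 14 = $2576.

Producer surplus falls by $2576 thousand.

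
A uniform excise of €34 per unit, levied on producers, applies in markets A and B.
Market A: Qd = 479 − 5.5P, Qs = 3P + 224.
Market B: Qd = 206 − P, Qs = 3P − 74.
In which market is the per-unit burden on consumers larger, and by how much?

Market A: pre-tax P* = €30, Q* = 314; post-tax Q = 248; per-unit burden on consumers = €12.
Market B: pre-tax P* = €70, Q* = 136; post-tax Q = 110.5; per-unit burden on consumers = €25.5.
Difference: €12 vs €25.5 → market B is larger by €13.5.

Market B, by €13.5.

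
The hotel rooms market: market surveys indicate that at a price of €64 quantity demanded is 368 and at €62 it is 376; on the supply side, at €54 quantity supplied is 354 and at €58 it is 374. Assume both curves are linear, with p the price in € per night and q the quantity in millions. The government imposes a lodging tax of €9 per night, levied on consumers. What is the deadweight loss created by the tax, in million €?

Demand slope: (376 − 368)/(62 − 64) = -4, so qd = 624 − 4p.
Supply slope: (374 − 354)/(58 − 54) = 5, so qs = 5p + 84.
Before the tax: set 624 − 4p = 5p + 84 → p* = €60, q* = 384.
With the tax collected from consumers, demand (in seller-price terms) shifts: qd = 624 − 4(p + 9).
New equilibrium: consumers pay €65, suppliers receive €56, q = 364. (Wedge: pb − ps = 9.)
Quantity falls by |ΔQ| = |384 − 364| = 20.
DWL = ½ · t · |ΔQ| = ½ · 9 · 20 = €90.

Deadweight loss = €90 million.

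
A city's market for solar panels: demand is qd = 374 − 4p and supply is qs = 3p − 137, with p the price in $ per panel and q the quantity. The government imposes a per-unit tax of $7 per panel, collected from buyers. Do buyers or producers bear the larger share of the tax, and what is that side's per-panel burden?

Producers bear the larger share: $4 per panel.

Without the tax, 374 − 4p = 3p − 137 gives 7p = 511, so p* = $73 and q* = 82.
With the tax collected from buyers, demand (in seller-price terms) shifts: qd = 374 − 4(p + 7).
Solving gives q = 70 with buyers paying $76 and producers receiving $69 (the $7 wedge).
Per-panel burden: buyers $3, producers $4.
Producers take the larger share because supply is less price-elastic here (demand slope 4 vs supply slope 3).
The less price-elastic side of the market bears the larger share of a per-unit tax.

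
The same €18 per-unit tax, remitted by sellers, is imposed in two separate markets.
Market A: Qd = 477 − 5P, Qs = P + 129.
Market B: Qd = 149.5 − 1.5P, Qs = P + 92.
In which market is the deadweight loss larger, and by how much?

Market A: pre-tax P* = €58, Q* = 187; post-tax Q = 172; deadweight loss = €135.
Market B: pre-tax P* = €23, Q* = 115; post-tax Q = 104.2; deadweight loss = €97.2.
Difference: €135 vs €97.2 → market A is larger by €37.8.

Market A, by €37.8.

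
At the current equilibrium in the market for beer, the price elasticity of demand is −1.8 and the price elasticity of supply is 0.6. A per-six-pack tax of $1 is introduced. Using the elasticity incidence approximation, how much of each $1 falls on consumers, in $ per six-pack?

Incidence ratio: consumers' share ≈ εs / (εs + |εd|) = 0.6 / (0.6 + 1.8) = 0.25.
So consumers bear ≈ 0.25 × $1 = $0.25; sellers bear $0.75.

Consumers bear ≈ $0.25 per six-pack.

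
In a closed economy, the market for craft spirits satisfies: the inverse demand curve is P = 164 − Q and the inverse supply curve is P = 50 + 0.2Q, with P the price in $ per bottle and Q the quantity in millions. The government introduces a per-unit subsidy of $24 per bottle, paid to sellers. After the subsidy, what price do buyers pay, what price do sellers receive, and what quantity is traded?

Inverting to Q(P) form: Qd = 164 − P; Qs = 5P − 250.
Without the subsidy, 164 − P = 5P − 250 gives 6P = 414, so P* = $69 and Q* = 95.
With a per-unit subsidy paid to sellers, each receives P + 24 per unit sold, so supply becomes Qs = 5(P + 24) − 250.
New equilibrium: buyers pay $49, sellers receive $73, Q = 115. (Wedge: Pb − Ps = −24.)

Buyers pay $49; sellers receive $73; quantity = 115.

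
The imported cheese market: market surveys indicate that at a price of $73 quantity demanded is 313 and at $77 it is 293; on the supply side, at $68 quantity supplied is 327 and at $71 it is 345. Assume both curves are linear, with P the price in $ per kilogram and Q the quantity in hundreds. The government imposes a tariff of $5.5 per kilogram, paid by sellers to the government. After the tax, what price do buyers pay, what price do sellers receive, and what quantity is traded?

Buyers pay $72; sellers receive $66.5; quantity = 318.

Demand slope: (293 − 313)/(77 − 73) = -5, so Qd = 678 − 5P.
Supply slope: (345 − 327)/(71 − 68) = 6, so Qs = 6P − 81.
Before the tax: set 678 − 5P = 6P − 81 → P* = $69, Q* = 333.
With the tax collected from sellers, supply shifts: Qs = 6(P − 5.5) − 81.
Solving gives Q = 318 with buyers paying $72 and sellers receiving $66.5 (the $5.5 wedge).
The less price-elastic side of the market bears the larger share of a per-unit tax.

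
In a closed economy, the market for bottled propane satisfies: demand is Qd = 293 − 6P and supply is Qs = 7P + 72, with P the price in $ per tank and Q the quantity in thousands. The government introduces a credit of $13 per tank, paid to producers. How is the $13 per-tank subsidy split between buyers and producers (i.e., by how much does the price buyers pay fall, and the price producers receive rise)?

Without the subsidy, 293 − 6P = 7P + 72 gives 13P = 221, so P* = $17 and Q* = 191.
With a per-unit subsidy paid to producers, each receives P + 13 per unit sold, so supply becomes Qs = 7(P + 13) + 72.
Solving gives Q = 233 with buyers paying $10 and producers receiving $23 (the $13 wedge).
Gain to buyers: $7; to producers: $6. (They sum to $13.)

Buyers gain $7 per tank; producers gain $6 per tank.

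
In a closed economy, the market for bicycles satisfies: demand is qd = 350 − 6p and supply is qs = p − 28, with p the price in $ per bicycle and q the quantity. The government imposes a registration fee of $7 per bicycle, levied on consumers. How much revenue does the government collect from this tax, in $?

Tax revenue = $140.

Before the tax: set 350 − 6p = p − 28 → p* = $54, q* = 26.
With the tax collected from consumers, demand (in seller-price terms) shifts: qd = 350 − 6(p + 7).
New equilibrium: consumers pay $55, sellers receive $48, q = 20. (Wedge: pb − ps = 7.)
Revenue = t · Q = 7 · 20 = $140.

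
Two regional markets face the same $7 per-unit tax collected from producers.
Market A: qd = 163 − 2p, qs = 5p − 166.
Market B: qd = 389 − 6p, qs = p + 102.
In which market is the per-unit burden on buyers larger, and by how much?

Market A, by $4.

Market A: pre-tax p* = $47, q* = 69; post-tax q = 59; per-unit burden on buyers = $5.
Market B: pre-tax p* = $41, q* = 143; post-tax q = 137; per-unit burden on buyers = $1.
Difference: $5 vs $1 → market A is larger by $4.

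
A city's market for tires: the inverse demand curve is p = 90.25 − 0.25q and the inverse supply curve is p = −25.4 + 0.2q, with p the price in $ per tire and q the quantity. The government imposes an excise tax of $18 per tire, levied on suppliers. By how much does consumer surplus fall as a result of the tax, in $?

Consumer surplus falls by $2370.

Rewrite in direct form: qd = 361 − 4p and qs = 5p + 127.
Before the tax: set 361 − 4p = 5p + 127 → p* = $26, q* = 257.
With the tax collected from suppliers, supply shifts: qs = 5(p − 18) + 127.
New equilibrium: buyers pay $36, suppliers receive $18, q = 217. (Wedge: pb − ps = 18.)
ΔCS is the trapezoid between Q = 217 and Q = 257 of height $10: ½ · (257 + 217) · 10 = $2370.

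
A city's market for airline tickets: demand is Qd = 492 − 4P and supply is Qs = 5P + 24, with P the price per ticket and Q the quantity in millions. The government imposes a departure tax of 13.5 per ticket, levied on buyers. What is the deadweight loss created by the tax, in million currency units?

Deadweight loss = 202.5 million.

Without the tax, 492 − 4P = 5P + 24 gives 9P = 468, so P* = 52 and Q* = 284.
With the tax collected from buyers, demand (in seller-price terms) shifts: Qd = 492 − 4(P + 13.5).
Solving gives Q = 254 with buyers paying 59.5 and producers receiving 46 (the 13.5 wedge).
Quantity falls by |ΔQ| = |284 − 254| = 30.
DWL = ½ · t · |ΔQ| = ½ · 13.5 · 30 = 202.5.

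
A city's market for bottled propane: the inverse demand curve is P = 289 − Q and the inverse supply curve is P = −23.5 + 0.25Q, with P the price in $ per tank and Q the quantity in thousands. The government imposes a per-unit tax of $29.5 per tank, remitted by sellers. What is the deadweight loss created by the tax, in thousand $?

Rewrite in direct form: Qd = 289 − P and Qs = 4P + 94.
Before the tax: set 289 − P = 4P + 94 → P* = $39, Q* = 250.
With the tax collected from sellers, supply shifts: Qs = 4(P − 29.5) + 94.
Solving gives Q = 226.4 with consumers paying $62.6 and sellers receiving $33.1 (the $29.5 wedge).
Quantity falls by |ΔQ| = |250 − 226.4| = 23.6.
DWL = ½ · t · |ΔQ| = ½ · 29.5 · 23.6 = $348.1.

Deadweight loss = $348.1 thousand.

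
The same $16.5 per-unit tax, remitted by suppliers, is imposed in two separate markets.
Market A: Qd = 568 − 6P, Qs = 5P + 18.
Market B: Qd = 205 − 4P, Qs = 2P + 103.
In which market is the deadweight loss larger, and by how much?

Market A, by $189.75.

Market A: pre-tax P* = $50, Q* = 268; post-tax Q = 223; deadweight loss = $371.25.
Market B: pre-tax P* = $17, Q* = 137; post-tax Q = 115; deadweight loss = $181.5.
Difference: $371.25 vs $181.5 → market A is larger by $189.75.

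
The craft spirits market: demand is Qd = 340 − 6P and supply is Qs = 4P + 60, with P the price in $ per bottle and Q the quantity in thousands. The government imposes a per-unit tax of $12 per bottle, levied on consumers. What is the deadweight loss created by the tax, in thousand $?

Without the tax, 340 − 6P = 4P + 60 gives 10P = 280, so P* = $28 and Q* = 172.
With the tax collected from consumers, demand (in seller-price terms) shifts: Qd = 340 − 6(P + 12).
Solving gives Q = 143.2 with consumers paying $32.8 and producers receiving $20.8 (the $12 wedge).
Quantity falls by |ΔQ| = |172 − 143.2| = 28.8.
DWL = ½ · t · |ΔQ| = ½ · 12 · 28.8 = $172.8.

Deadweight loss = $172.8 thousand.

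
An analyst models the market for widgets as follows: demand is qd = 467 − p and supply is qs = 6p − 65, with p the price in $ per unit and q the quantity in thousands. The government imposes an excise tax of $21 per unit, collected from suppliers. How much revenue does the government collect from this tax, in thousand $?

Before the tax: set 467 − p = 6p − 65 → p* = $76, q* = 391.
With the tax collected from suppliers, supply shifts: qs = 6(p − 21) − 65.
Solving gives q = 373 with buyers paying $94 and suppliers receiving $73 (the $21 wedge).
Revenue = t · Q = 21 · 373 = $7833.

Tax revenue = $7833 thousand.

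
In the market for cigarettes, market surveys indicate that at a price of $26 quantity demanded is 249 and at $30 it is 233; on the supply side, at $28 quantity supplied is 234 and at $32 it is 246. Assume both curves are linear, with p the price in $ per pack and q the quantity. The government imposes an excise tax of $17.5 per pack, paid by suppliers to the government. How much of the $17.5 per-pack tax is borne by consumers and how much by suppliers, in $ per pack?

Consumers bear $7.5 per pack; suppliers bear $10 per pack.

Demand slope: (233 − 249)/(30 − 26) = -4, so qd = 353 − 4p.
Supply slope: (246 − 234)/(32 − 28) = 3, so qs = 3p + 150.
Without the tax, 353 − 4p = 3p + 150 gives 7p = 203, so p* = $29 and q* = 237.
With the tax collected from suppliers, supply shifts: qs = 3(p − 17.5) + 150.
Solving gives q = 207 with consumers paying $36.5 and suppliers receiving $19 (the $17.5 wedge).
Burden on consumers: $7.5; on suppliers: $10. (They sum to $17.5.)
The less price-elastic side of the market bears the larger share of a per-unit tax.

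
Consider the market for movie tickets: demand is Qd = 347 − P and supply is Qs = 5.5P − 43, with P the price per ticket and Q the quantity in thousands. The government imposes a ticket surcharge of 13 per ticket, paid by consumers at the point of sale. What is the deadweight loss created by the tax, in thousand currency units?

Deadweight loss = 71.5 thousand.

Without the tax, 347 − P = 5.5P − 43 gives 6.5P = 390, so P* = 60 and Q* = 287.
With the tax collected from consumers, demand (in seller-price terms) shifts: Qd = 347 − (P + 13).
Solving gives Q = 276 with consumers paying 71 and suppliers receiving 58 (the 13 wedge).
Quantity falls by |ΔQ| = |287 − 276| = 11.
DWL = ½ · t · |ΔQ| = ½ · 13 · 11 = 71.5.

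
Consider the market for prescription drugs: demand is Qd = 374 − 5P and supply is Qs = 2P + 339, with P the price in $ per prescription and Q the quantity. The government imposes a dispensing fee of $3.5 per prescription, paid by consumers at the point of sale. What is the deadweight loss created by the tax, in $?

Before the tax: set 374 − 5P = 2P + 339 → P* = $5, Q* = 349.
With the tax collected from consumers, demand (in seller-price terms) shifts: Qd = 374 − 5(P + 3.5).
New equilibrium: consumers pay $6, sellers receive $2.5, Q = 344. (Wedge: Pb − Ps = 3.5.)
Quantity falls by |ΔQ| = |349 − 344| = 5.
DWL = ½ · t · |ΔQ| = ½ · 3.5 · 5 = $8.75.

Deadweight loss = $8.75.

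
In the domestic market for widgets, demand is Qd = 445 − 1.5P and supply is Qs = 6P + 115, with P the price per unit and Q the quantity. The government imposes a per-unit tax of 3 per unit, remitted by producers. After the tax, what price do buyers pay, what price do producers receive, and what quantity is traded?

Buyers pay 46.4; producers receive 43.4; quantity = 375.4.

Before the tax: set 445 − 1.5P = 6P + 115 → P* = 44, Q* = 379.
With the tax collected from producers, supply shifts: Qs = 6(P − 3) + 115.
New equilibrium: buyers pay 46.4, producers receive 43.4, Q = 375.4. (Wedge: Pb − Ps = 3.)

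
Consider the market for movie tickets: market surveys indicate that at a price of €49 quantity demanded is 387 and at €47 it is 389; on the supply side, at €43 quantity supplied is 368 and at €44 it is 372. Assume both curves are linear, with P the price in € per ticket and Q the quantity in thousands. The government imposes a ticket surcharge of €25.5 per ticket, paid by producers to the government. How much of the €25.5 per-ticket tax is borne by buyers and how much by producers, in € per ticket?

Buyers bear €20.4 per ticket; producers bear €5.1 per ticket.

Demand slope: (389 − 387)/(47 − 49) = -1, so Qd = 436 − P.
Supply slope: (372 − 368)/(44 − 43) = 4, so Qs = 4P + 196.
Before the tax: set 436 − P = 4P + 196 → P* = €48, Q* = 388.
With the tax collected from producers, supply shifts: Qs = 4(P − 25.5) + 196.
Solving gives Q = 367.6 with buyers paying €68.4 and producers receiving €42.9 (the €25.5 wedge).
Burden on buyers: €20.4; on producers: €5.1. (They sum to €25.5.)
The less price-elastic side of the market bears the larger share of a per-unit tax.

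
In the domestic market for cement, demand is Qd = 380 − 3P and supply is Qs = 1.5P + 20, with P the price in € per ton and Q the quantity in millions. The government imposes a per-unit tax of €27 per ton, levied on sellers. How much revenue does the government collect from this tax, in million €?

Without the tax, 380 − 3P = 1.5P + 20 gives 4.5P = 360, so P* = €80 and Q* = 140.
With the tax collected from sellers, supply shifts: Qs = 1.5(P − 27) + 20.
New equilibrium: consumers pay €89, sellers receive €62, Q = 113. (Wedge: Pb − Ps = 27.)
Revenue = t · Q = 27 · 113 = €3051.

Tax revenue = €3051 million.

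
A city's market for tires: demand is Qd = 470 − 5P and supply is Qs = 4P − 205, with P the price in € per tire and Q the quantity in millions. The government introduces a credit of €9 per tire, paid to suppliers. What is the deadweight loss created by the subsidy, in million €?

Deadweight loss = €90 million.

Before the subsidy: set 470 − 5P = 4P − 205 → P* = €75, Q* = 95.
With a per-unit subsidy paid to suppliers, each receives P + 9 per unit sold, so supply becomes Qs = 4(P + 9) − 205.
Solving gives Q = 115 with consumers paying €71 and suppliers receiving €80 (the €9 wedge).
Quantity rises by |ΔQ| = |95 − 115| = 20.
DWL = ½ · t · |ΔQ| = ½ · 9 · 20 = €90.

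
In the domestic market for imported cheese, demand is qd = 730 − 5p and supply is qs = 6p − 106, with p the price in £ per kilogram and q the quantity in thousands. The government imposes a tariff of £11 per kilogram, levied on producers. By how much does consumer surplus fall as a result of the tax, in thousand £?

Consumer surplus falls by £2010 thousand.

Without the tax, 730 − 5p = 6p − 106 gives 11p = 836, so p* = £76 and q* = 350.
With the tax collected from producers, supply shifts: qs = 6(p − 11) − 106.
New equilibrium: consumers pay £82, producers receive £71, q = 320. (Wedge: pb − ps = 11.)
ΔCS is the trapezoid between Q = 320 and Q = 350 of height £6: ½ · (350 + 320) · 6 = £2010.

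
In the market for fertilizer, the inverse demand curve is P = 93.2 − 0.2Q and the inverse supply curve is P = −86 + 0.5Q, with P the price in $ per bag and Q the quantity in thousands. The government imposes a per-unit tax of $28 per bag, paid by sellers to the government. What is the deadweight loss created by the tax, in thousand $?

Inverting to Q(P) form: Qd = 466 − 5P; Qs = 2P + 172.
Before the tax: set 466 − 5P = 2P + 172 → P* = $42, Q* = 256.
With the tax collected from sellers, supply shifts: Qs = 2(P − 28) + 172.
Solving gives Q = 216 with buyers paying $50 and sellers receiving $22 (the $28 wedge).
Quantity falls by |ΔQ| = |256 − 216| = 40.
DWL = ½ · t · |ΔQ| = ½ · 28 · 40 = $560.

Deadweight loss = $560 thousand.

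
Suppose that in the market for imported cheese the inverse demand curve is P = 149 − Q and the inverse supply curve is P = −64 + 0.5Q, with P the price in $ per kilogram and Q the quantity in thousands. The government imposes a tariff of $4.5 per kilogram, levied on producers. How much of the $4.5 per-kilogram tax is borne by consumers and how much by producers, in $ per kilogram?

Rewrite in direct form: Qd = 149 − P and Qs = 2P + 128.
Without the tax, 149 − P = 2P + 128 gives 3P = 21, so P* = $7 and Q* = 142.
With the tax collected from producers, supply shifts: Qs = 2(P − 4.5) + 128.
Solving gives Q = 139 with consumers paying $10 and producers receiving $5.5 (the $4.5 wedge).
Burden on consumers: $3; on producers: $1.5. (They sum to $4.5.)

Consumers bear $3 per kilogram; producers bear $1.5 per kilogram.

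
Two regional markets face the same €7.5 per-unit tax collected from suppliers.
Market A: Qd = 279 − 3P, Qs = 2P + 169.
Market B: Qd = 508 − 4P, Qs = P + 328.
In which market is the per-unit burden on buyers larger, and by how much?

Market A: pre-tax P* = €22, Q* = 213; post-tax Q = 204; per-unit burden on buyers = €3.
Market B: pre-tax P* = €36, Q* = 364; post-tax Q = 358; per-unit burden on buyers = €1.5.
Difference: €3 vs €1.5 → market A is larger by €1.5.

Market A, by €1.5.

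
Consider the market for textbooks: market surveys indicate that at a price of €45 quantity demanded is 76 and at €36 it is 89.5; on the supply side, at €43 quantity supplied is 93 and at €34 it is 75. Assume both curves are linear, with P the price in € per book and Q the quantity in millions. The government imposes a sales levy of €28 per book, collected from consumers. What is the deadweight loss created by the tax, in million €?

Demand slope: (89.5 − 76)/(36 − 45) = -1.5, so Qd = 143.5 − 1.5P.
Supply slope: (75 − 93)/(34 − 43) = 2, so Qs = 2P + 7.
Without the tax, 143.5 − 1.5P = 2P + 7 gives 3.5P = 136.5, so P* = €39 and Q* = 85.
With the tax collected from consumers, demand (in seller-price terms) shifts: Qd = 143.5 − 1.5(P + 28).
Solving gives Q = 61 with consumers paying €55 and producers receiving €27 (the €28 wedge).
Quantity falls by |ΔQ| = |85 − 61| = 24.
DWL = ½ · t · |ΔQ| = ½ · 28 · 24 = €336.

Deadweight loss = €336 million.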